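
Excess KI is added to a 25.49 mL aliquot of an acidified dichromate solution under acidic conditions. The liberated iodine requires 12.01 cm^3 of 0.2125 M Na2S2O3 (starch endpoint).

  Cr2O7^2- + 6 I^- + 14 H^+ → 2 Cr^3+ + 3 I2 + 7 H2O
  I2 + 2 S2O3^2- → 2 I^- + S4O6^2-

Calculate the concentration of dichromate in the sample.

n(S2O3^2-) = 0.01201 × 0.2125 = 2.552 × 10^-3 mol
n(I2) = n(S2O3^2-)/2 = 1.276 × 10^-3 mol
From the 1:3 ratio, n(Cr2O7^2-) in the aliquot = 1/3 × 1.276 × 10^-3 = 4.254 × 10^-4 mol
[Cr2O7^2-] = 4.254 × 10^-4 / 0.02549 = 0.01669 mol/L

0.01669 M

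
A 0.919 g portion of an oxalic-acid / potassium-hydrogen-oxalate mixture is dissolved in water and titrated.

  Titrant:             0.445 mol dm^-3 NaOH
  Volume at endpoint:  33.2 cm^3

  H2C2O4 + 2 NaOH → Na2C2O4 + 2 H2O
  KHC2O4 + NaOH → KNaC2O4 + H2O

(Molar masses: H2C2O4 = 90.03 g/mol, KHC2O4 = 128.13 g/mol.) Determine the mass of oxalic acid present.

0.528 g

n(NaOH) = 0.0332 × 0.445 = 0.0148 mol
Let x = n(H2C2O4), y = n(KHC2O4).
Titrant: 2x + 1y = 0.0148;  mass: 90.03x + 128.13y = 0.919
Solving, x = 5.86 × 10^-3 mol, y = 3.06 × 10^-3 mol
mass of H2C2O4 = 5.86 × 10^-3 × 90.03 = 0.528 g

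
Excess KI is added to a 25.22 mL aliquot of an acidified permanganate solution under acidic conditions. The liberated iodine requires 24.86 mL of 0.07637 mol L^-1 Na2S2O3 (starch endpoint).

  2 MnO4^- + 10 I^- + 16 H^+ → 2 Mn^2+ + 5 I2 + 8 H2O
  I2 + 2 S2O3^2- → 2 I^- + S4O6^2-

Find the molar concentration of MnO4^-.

0.01506 mol/L

n(S2O3^2-) = 0.02486 × 0.07637 = 1.899 × 10^-3 mol
n(I2) = n(S2O3^2-)/2 = 9.493 × 10^-4 mol
From the 2:5 ratio, n(MnO4^-) in the aliquot = 2/5 × 9.493 × 10^-4 = 3.797 × 10^-4 mol
[MnO4^-] = 3.797 × 10^-4 / 0.02522 = 0.01506 mol/L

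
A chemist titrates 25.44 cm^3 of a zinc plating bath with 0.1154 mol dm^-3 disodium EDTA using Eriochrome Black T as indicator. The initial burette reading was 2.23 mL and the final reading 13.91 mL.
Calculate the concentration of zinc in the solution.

Zn^2+ + EDTA^4- → [Zn(EDTA)]^2-
n(EDTA) = 0.01168 L × 0.1154 mol/L = 1.348 × 10^-3 mol
n(Zn2+) = 1.348 × 10^-3 mol (1:1 mole ratio)
[Zn2+] = 1.348 × 10^-3 mol / 0.02544 L = 0.05298 mol/L

0.05298 mol/L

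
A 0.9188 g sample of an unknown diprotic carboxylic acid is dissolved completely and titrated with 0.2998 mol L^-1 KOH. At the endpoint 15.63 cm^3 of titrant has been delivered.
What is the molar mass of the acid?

392.2 g/mol

n(KOH) = 0.01563 L × 0.2998 mol/L = 4.686 × 10^-3 mol
From the 1:2 ratio, n(H2A) = 1/2 × 4.686 × 10^-3 = 2.343 × 10^-3 mol
M = m / n = 0.9188 g / 2.343 × 10^-3 mol = 392.2 g/mol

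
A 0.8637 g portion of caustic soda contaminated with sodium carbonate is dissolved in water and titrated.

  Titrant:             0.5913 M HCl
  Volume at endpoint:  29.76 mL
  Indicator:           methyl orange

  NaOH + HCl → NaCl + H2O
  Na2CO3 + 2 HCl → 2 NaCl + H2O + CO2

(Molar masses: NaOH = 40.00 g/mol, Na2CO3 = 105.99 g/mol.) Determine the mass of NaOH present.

0.2120 g

n(HCl) = 0.02976 × 0.5913 = 0.01760 mol
Let x = n(NaOH), y = n(Na2CO3).
Titrant: 1x + 2y = 0.01760;  mass: 40.00x + 105.99y = 0.8637
Solving, x = 5.299 × 10^-3 mol, y = 6.149 × 10^-3 mol
mass of NaOH = 5.299 × 10^-3 × 40.00 = 0.2120 g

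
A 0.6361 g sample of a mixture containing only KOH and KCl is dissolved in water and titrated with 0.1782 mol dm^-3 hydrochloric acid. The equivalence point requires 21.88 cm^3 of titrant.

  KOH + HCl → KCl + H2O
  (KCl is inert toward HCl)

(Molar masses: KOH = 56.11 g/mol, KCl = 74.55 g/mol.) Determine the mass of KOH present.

n(HCl) = 0.02188 × 0.1782 = 3.899 × 10^-3 mol
Let x = n(KOH), y = n(KCl).
Titrant: 1x = 3.899 × 10^-3;  mass: 56.11x + 74.55y = 0.6361
Solving, x = 3.899 × 10^-3 mol, y = 5.598 × 10^-3 mol
mass of KOH = 3.899 × 10^-3 × 56.11 = 0.2188 g

0.2188 g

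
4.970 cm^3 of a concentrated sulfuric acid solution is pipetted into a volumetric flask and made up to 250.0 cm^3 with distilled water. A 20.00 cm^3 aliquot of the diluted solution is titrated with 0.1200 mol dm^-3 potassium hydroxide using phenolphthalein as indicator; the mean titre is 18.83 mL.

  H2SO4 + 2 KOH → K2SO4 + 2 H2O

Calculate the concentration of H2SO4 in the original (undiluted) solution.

2.842 mol/L

n(KOH) = 0.01883 × 0.1200 = 2.260 × 10^-3 mol
From the 1:2 ratio, n(H2SO4) in the aliquot = 1/2 × 2.260 × 10^-3 = 1.130 × 10^-3 mol
[H2SO4]_dilute = 1.130 × 10^-3 / 0.02000 = 0.05649 mol/L
Dilution factor = 250.0 / 4.970 = 50.30
[H2SO4]_stock = 0.05649 × 50.30 = 2.842 mol/L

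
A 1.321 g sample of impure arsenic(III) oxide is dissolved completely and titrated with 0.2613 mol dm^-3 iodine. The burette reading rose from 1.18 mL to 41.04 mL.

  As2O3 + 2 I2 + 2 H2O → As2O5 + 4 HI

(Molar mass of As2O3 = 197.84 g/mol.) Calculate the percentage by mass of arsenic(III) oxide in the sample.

77.99 %

n(I2) = 0.03986 L × 0.2613 mol/L = 0.01042 mol
From the 1:2 ratio, n(As2O3) = 1/2 × 0.01042 = 5.208 × 10^-3 mol
mass of As2O3 = 5.208 × 10^-3 × 197.84 g/mol = 1.030 g
% As2O3 = 1.030 / 1.321 × 100 = 77.99 %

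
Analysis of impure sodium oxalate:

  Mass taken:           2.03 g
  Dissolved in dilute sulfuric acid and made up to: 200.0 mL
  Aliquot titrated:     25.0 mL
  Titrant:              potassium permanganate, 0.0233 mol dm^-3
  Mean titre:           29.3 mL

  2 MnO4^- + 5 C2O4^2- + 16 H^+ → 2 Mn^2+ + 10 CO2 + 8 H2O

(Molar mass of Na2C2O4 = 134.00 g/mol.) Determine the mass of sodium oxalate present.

1.83 g

n(KMnO4) per titration = 0.0293 × 0.0233 = 6.83 × 10^-4 mol
From the 5:2 ratio, n(Na2C2O4) in each aliquot = 5/2 × 6.83 × 10^-4 = 1.71 × 10^-3 mol
n(Na2C2O4) in the whole flask = 1.71 × 10^-3 × 200.0/25.0 = 0.0137 mol
mass of Na2C2O4 = 0.0137 × 134.00 = 1.83 g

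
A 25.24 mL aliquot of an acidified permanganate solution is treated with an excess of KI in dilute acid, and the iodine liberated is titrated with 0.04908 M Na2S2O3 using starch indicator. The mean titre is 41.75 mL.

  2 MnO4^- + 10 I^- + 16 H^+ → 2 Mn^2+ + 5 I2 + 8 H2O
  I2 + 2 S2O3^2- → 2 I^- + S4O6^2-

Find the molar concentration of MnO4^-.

n(S2O3^2-) = 0.04175 × 0.04908 = 2.049 × 10^-3 mol
n(I2) = n(S2O3^2-)/2 = 1.025 × 10^-3 mol
From the 2:5 ratio, n(MnO4^-) in the aliquot = 2/5 × 1.025 × 10^-3 = 4.098 × 10^-4 mol
[MnO4^-] = 4.098 × 10^-4 / 0.02524 = 0.01624 mol/L

0.01624 M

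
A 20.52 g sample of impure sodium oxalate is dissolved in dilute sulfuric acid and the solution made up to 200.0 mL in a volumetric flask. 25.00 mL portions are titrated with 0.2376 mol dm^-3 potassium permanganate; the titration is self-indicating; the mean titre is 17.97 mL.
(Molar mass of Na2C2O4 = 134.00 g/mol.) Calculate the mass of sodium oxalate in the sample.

11.44 g

2 MnO4^- + 5 C2O4^2- + 16 H^+ → 2 Mn^2+ + 10 CO2 + 8 H2O
n(KMnO4) per titration = 0.01797 × 0.2376 = 4.270 × 10^-3 mol
From the 5:2 ratio, n(Na2C2O4) in each aliquot = 5/2 × 4.270 × 10^-3 = 0.01067 mol
n(Na2C2O4) in the whole flask = 0.01067 × 200.0/25.00 = 0.08539 mol
mass of Na2C2O4 = 0.08539 × 134.00 = 11.44 g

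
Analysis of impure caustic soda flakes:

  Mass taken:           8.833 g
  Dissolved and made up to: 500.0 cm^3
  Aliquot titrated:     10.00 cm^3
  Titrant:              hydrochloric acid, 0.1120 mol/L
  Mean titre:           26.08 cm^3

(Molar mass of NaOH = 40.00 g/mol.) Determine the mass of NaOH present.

NaOH + HCl → NaCl + H2O
n(HCl) per titration = 0.02608 × 0.1120 = 2.921 × 10^-3 mol
n(NaOH) in each aliquot = 2.921 × 10^-3 mol (1:1 ratio)
n(NaOH) in the whole flask = 2.921 × 10^-3 × 500.0/10.00 = 0.1460 mol
mass of NaOH = 0.1460 × 40.00 = 5.842 g

5.842 g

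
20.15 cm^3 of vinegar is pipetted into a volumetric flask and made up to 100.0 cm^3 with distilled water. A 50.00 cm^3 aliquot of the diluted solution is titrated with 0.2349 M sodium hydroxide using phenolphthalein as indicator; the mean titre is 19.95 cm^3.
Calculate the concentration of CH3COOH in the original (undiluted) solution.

0.4651 M

CH3COOH + NaOH → CH3COONa + H2O
n(NaOH) = 0.01995 × 0.2349 = 4.686 × 10^-3 mol
n(CH3COOH) in the aliquot = 4.686 × 10^-3 mol (1:1 ratio)
[CH3COOH]_dilute = 4.686 × 10^-3 / 0.05000 = 0.09373 mol/L
Dilution factor = 100.0 / 20.15 = 4.963
[CH3COOH]_stock = 0.09373 × 4.963 = 0.4651 mol/L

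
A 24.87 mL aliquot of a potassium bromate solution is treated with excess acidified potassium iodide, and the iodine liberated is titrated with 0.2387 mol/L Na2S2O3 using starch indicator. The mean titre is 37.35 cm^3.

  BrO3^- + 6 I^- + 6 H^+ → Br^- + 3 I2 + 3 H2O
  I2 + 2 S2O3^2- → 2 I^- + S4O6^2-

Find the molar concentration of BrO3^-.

n(S2O3^2-) = 0.03735 × 0.2387 = 8.915 × 10^-3 mol
n(I2) = n(S2O3^2-)/2 = 4.458 × 10^-3 mol
From the 1:3 ratio, n(BrO3^-) in the aliquot = 1/3 × 4.458 × 10^-3 = 1.486 × 10^-3 mol
[BrO3^-] = 1.486 × 10^-3 / 0.02487 = 0.05975 mol/L

0.05975 mol/L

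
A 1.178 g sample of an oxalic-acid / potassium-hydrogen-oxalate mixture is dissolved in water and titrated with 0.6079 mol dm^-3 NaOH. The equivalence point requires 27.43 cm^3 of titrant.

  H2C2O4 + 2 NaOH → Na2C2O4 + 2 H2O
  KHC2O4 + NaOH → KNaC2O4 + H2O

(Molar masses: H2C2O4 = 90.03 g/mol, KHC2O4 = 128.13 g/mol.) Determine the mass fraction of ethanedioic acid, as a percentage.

n(NaOH) = 0.02743 × 0.6079 = 0.01667 mol
Let x = n(H2C2O4), y = n(KHC2O4).
Titrant: 2x + 1y = 0.01667;  mass: 90.03x + 128.13y = 1.178
Solving, x = 5.766 × 10^-3 mol, y = 5.142 × 10^-3 mol
mass of H2C2O4 = 5.766 × 10^-3 × 90.03 = 0.5191 g
% H2C2O4 = 0.5191 / 1.178 × 100 = 44.07 %

44.07 %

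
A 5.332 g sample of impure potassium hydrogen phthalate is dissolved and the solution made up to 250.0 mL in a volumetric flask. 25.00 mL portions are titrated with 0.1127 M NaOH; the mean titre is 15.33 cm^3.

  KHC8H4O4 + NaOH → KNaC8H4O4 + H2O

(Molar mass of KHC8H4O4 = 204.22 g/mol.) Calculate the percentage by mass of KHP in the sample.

n(NaOH) per titration = 0.01533 × 0.1127 = 1.728 × 10^-3 mol
n(KHC8H4O4) in each aliquot = 1.728 × 10^-3 mol (1:1 ratio)
n(KHC8H4O4) in the whole flask = 1.728 × 10^-3 × 250.0/25.00 = 0.01728 mol
mass of KHC8H4O4 = 0.01728 × 204.22 = 3.528 g
% KHC8H4O4 = 3.528 / 5.332 × 100 = 66.17 %

66.17 %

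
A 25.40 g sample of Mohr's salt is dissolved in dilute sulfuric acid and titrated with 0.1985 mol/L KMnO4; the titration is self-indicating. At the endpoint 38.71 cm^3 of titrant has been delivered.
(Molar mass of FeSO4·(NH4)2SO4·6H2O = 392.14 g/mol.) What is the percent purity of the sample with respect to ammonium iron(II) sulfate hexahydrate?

MnO4^- + 5 Fe^2+ + 8 H^+ → Mn^2+ + 5 Fe^3+ + 4 H2O
n(KMnO4) = 0.03871 L × 0.1985 mol/L = 7.684 × 10^-3 mol
From the 5:1 ratio, n(FeSO4·(NH4)2SO4·6H2O) = 5/1 × 7.684 × 10^-3 = 0.03842 mol
mass of FeSO4·(NH4)2SO4·6H2O = 0.03842 × 392.14 g/mol = 15.07 g
% FeSO4·(NH4)2SO4·6H2O = 15.07 / 25.40 × 100 = 59.31 %

59.31 %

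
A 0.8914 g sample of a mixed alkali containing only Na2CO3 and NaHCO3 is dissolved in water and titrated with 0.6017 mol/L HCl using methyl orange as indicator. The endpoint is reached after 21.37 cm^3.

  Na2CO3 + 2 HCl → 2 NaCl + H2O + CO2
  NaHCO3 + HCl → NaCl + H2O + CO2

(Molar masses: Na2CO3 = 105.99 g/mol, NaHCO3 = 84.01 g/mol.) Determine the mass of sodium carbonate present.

n(HCl) = 0.02137 × 0.6017 = 0.01286 mol
Let x = n(Na2CO3), y = n(NaHCO3).
Titrant: 2x + 1y = 0.01286;  mass: 105.99x + 84.01y = 0.8914
Solving, x = 3.044 × 10^-3 mol, y = 6.770 × 10^-3 mol
mass of Na2CO3 = 3.044 × 10^-3 × 105.99 = 0.3226 g

0.3226 g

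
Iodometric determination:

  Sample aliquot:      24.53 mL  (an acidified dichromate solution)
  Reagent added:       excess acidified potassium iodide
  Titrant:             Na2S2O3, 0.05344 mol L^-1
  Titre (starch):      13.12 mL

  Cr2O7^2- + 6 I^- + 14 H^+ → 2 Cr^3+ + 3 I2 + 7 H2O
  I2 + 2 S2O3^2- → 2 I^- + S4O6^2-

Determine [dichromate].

0.004764 mol/L

n(S2O3^2-) = 0.01312 × 0.05344 = 7.011 × 10^-4 mol
n(I2) = n(S2O3^2-)/2 = 3.506 × 10^-4 mol
From the 1:3 ratio, n(Cr2O7^2-) in the aliquot = 1/3 × 3.506 × 10^-4 = 1.169 × 10^-4 mol
[Cr2O7^2-] = 1.169 × 10^-4 / 0.02453 = 0.004764 mol/L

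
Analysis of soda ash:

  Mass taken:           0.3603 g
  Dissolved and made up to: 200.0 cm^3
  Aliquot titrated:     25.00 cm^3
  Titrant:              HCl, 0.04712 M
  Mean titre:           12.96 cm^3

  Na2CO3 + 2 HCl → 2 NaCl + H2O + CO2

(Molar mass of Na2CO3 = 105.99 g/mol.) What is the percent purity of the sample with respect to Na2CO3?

71.86 %

n(HCl) per titration = 0.01296 × 0.04712 = 6.107 × 10^-4 mol
From the 1:2 ratio, n(Na2CO3) in each aliquot = 1/2 × 6.107 × 10^-4 = 3.053 × 10^-4 mol
n(Na2CO3) in the whole flask = 3.053 × 10^-4 × 200.0/25.00 = 2.443 × 10^-3 mol
mass of Na2CO3 = 2.443 × 10^-3 × 105.99 = 0.2589 g
% Na2CO3 = 0.2589 / 0.3603 × 100 = 71.86 %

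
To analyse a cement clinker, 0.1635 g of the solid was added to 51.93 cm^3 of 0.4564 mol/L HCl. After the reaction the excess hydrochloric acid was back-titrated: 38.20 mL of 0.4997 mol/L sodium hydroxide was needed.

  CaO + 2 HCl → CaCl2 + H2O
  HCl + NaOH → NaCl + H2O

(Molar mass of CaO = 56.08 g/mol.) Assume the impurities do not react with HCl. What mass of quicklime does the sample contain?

n(HCl) added = 0.05193 × 0.4564 = 0.02370 mol
n(NaOH) used in back-titration = 0.03820 × 0.4997 = 0.01909 mol
n(HCl) left over = 0.01909 mol (1:1 ratio)
n(HCl) consumed by analyte = 0.02370 − 0.01909 = 4.612 × 10^-3 mol
From the 1:2 ratio, n(CaO) = 1/2 × 4.612 × 10^-3 = 2.306 × 10^-3 mol
mass of CaO = 2.306 × 10^-3 × 56.08 = 0.1293 g

0.1293 g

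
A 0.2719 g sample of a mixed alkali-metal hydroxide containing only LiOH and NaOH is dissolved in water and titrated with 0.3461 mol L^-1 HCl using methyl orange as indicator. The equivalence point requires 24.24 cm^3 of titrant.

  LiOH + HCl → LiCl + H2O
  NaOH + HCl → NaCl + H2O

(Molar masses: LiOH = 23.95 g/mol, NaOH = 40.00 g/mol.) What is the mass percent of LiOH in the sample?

34.95 %

n(HCl) = 0.02424 × 0.3461 = 8.389 × 10^-3 mol
Let x = n(LiOH), y = n(NaOH).
Titrant: 1x + 1y = 8.389 × 10^-3;  mass: 23.95x + 40.00y = 0.2719
Solving, x = 3.968 × 10^-3 mol, y = 4.422 × 10^-3 mol
mass of LiOH = 3.968 × 10^-3 × 23.95 = 0.09502 g
% LiOH = 0.09502 / 0.2719 × 100 = 34.95 %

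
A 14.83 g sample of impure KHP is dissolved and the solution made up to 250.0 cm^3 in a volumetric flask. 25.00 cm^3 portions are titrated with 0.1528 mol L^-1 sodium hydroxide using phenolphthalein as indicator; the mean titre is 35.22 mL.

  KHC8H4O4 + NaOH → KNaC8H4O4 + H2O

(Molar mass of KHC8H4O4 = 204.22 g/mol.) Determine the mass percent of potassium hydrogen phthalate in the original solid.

n(NaOH) per titration = 0.03522 × 0.1528 = 5.382 × 10^-3 mol
n(KHC8H4O4) in each aliquot = 5.382 × 10^-3 mol (1:1 ratio)
n(KHC8H4O4) in the whole flask = 5.382 × 10^-3 × 250.0/25.00 = 0.05382 mol
mass of KHC8H4O4 = 0.05382 × 204.22 = 10.99 g
% KHC8H4O4 = 10.99 / 14.83 × 100 = 74.11 %

74.11 %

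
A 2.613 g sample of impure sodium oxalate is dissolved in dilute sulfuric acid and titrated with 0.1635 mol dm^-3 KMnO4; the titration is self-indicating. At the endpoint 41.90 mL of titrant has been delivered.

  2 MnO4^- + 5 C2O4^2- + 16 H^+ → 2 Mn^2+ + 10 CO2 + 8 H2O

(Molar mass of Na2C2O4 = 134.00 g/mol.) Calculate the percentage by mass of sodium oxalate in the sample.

87.83 %

n(KMnO4) = 0.04190 L × 0.1635 mol/L = 6.851 × 10^-3 mol
From the 5:2 ratio, n(Na2C2O4) = 5/2 × 6.851 × 10^-3 = 0.01713 mol
mass of Na2C2O4 = 0.01713 × 134.00 g/mol = 2.295 g
% Na2C2O4 = 2.295 / 2.613 × 100 = 87.83 %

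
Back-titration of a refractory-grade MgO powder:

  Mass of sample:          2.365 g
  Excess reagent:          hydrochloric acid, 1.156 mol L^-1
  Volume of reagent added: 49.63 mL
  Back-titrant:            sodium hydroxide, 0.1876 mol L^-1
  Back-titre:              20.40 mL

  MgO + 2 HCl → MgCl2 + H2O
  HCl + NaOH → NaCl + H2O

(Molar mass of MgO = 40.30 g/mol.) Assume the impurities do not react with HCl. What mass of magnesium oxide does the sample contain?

1.079 g

n(HCl) added = 0.04963 × 1.156 = 0.05737 mol
n(NaOH) used in back-titration = 0.02040 × 0.1876 = 3.827 × 10^-3 mol
n(HCl) left over = 3.827 × 10^-3 mol (1:1 ratio)
n(HCl) consumed by analyte = 0.05737 − 3.827 × 10^-3 = 0.05355 mol
From the 1:2 ratio, n(MgO) = 1/2 × 0.05355 = 0.02677 mol
mass of MgO = 0.02677 × 40.30 = 1.079 g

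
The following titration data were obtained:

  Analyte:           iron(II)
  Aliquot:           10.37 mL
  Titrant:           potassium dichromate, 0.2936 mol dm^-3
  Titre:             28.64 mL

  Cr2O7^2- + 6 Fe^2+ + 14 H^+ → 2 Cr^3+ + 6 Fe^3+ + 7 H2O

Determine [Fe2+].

n(K2Cr2O7) = 0.02864 L × 0.2936 mol/L = 8.409 × 10^-3 mol
From the 6:1 mole ratio, n(Fe2+) = 6/1 × 8.409 × 10^-3 = 0.05045 mol
[Fe2+] = 0.05045 mol / 0.01037 L = 4.865 mol/L

4.865 mol/L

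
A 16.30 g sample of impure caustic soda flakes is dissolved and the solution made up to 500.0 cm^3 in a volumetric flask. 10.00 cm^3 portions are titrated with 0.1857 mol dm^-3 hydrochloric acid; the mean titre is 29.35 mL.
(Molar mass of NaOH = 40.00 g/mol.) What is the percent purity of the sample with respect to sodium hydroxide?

66.87 %

NaOH + HCl → NaCl + H2O
n(HCl) per titration = 0.02935 × 0.1857 = 5.450 × 10^-3 mol
n(NaOH) in each aliquot = 5.450 × 10^-3 mol (1:1 ratio)
n(NaOH) in the whole flask = 5.450 × 10^-3 × 500.0/10.00 = 0.2725 mol
mass of NaOH = 0.2725 × 40.00 = 10.90 g
% NaOH = 10.90 / 16.30 × 100 = 66.87 %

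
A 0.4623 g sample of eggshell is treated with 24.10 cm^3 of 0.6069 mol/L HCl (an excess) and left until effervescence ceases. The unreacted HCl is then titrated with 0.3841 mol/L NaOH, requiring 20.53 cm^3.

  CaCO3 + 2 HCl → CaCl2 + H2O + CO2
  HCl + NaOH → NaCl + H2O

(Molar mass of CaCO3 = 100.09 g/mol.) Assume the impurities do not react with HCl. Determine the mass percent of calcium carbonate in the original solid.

n(HCl) added = 0.02410 × 0.6069 = 0.01463 mol
n(NaOH) used in back-titration = 0.02053 × 0.3841 = 7.886 × 10^-3 mol
n(HCl) left over = 7.886 × 10^-3 mol (1:1 ratio)
n(HCl) consumed by analyte = 0.01463 − 7.886 × 10^-3 = 6.741 × 10^-3 mol
From the 1:2 ratio, n(CaCO3) = 1/2 × 6.741 × 10^-3 = 3.370 × 10^-3 mol
mass of CaCO3 = 3.370 × 10^-3 × 100.09 = 0.3373 g
% CaCO3 = 0.3373 / 0.4623 × 100 = 72.97 %

72.97 %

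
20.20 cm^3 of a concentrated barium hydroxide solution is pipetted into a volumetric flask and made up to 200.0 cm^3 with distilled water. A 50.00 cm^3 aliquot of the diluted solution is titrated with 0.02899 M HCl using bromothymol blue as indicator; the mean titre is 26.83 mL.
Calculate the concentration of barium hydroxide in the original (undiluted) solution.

Ba(OH)2 + 2 HCl → BaCl2 + 2 H2O
n(HCl) = 0.02683 × 0.02899 = 7.778 × 10^-4 mol
From the 1:2 ratio, n(Ba(OH)2) in the aliquot = 1/2 × 7.778 × 10^-4 = 3.889 × 10^-4 mol
[Ba(OH)2]_dilute = 3.889 × 10^-4 / 0.05000 = 0.007778 mol/L
Dilution factor = 200.0 / 20.20 = 9.901
[Ba(OH)2]_stock = 0.007778 × 9.901 = 0.07701 mol/L

0.07701 M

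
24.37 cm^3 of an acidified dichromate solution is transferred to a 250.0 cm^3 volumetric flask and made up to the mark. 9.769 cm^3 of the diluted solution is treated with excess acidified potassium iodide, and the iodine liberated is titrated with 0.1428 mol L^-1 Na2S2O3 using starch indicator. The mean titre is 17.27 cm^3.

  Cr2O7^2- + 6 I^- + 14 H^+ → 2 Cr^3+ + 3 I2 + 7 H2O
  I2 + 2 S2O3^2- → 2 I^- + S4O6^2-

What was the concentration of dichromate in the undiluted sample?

n(S2O3^2-) = 0.01727 × 0.1428 = 2.466 × 10^-3 mol
n(I2) = n(S2O3^2-)/2 = 1.233 × 10^-3 mol
From the 1:3 ratio, n(Cr2O7^2-) in the aliquot = 1/3 × 1.233 × 10^-3 = 4.110 × 10^-4 mol
[Cr2O7^2-]_dilute = 4.110 × 10^-4 / 0.009769 = 0.04207 mol/L
[Cr2O7^2-]_original = 0.04207 × 250.0/24.37 = 0.4316 mol/L

0.4316 mol/L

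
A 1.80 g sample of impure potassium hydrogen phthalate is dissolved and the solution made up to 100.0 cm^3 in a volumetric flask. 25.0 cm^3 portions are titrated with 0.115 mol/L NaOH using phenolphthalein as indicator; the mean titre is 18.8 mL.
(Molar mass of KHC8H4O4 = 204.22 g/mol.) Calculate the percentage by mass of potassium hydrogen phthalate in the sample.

KHC8H4O4 + NaOH → KNaC8H4O4 + H2O
n(NaOH) per titration = 0.0188 × 0.115 = 2.16 × 10^-3 mol
n(KHC8H4O4) in each aliquot = 2.16 × 10^-3 mol (1:1 ratio)
n(KHC8H4O4) in the whole flask = 2.16 × 10^-3 × 100.0/25.0 = 8.65 × 10^-3 mol
mass of KHC8H4O4 = 8.65 × 10^-3 × 204.22 = 1.77 g
% KHC8H4O4 = 1.77 / 1.80 × 100 = 98.1 %

98.1 %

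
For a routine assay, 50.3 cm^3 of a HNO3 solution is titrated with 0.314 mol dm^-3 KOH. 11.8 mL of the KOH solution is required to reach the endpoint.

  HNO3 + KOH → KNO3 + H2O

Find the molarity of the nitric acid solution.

n(KOH) = 0.0118 L × 0.314 mol/L = 3.71 × 10^-3 mol
n(HNO3) = 3.71 × 10^-3 mol (1:1 mole ratio)
[HNO3] = 3.71 × 10^-3 mol / 0.0503 L = 0.0737 mol/L

0.0737 mol/L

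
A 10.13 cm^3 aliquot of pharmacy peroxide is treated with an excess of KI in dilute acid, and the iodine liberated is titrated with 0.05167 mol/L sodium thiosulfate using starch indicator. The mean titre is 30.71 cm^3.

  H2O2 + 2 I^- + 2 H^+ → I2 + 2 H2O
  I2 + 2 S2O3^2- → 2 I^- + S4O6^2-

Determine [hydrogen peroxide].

0.07832 mol/L

n(S2O3^2-) = 0.03071 × 0.05167 = 1.587 × 10^-3 mol
n(I2) = n(S2O3^2-)/2 = 7.934 × 10^-4 mol
n(H2O2) in the aliquot = 7.934 × 10^-4 mol (1:1 ratio)
[H2O2] = 7.934 × 10^-4 / 0.01013 = 0.07832 mol/L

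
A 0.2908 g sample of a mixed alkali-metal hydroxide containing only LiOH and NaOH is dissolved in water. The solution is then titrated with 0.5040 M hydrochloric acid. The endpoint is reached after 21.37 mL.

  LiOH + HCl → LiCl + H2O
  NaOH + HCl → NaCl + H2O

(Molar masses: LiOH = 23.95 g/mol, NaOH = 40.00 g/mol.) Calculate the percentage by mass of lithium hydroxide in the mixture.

71.85 %

n(HCl) = 0.02137 × 0.5040 = 0.01077 mol
Let x = n(LiOH), y = n(NaOH).
Titrant: 1x + 1y = 0.01077;  mass: 23.95x + 40.00y = 0.2908
Solving, x = 8.724 × 10^-3 mol, y = 2.047 × 10^-3 mol
mass of LiOH = 8.724 × 10^-3 × 23.95 = 0.2089 g
% LiOH = 0.2089 / 0.2908 × 100 = 71.85 %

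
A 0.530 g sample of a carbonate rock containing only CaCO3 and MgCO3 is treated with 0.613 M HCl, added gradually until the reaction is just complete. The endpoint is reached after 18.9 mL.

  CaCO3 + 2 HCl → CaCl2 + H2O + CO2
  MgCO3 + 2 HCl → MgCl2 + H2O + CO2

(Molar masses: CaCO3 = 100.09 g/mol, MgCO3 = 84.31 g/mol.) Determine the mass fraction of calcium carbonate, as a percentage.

n(HCl) = 0.0189 × 0.613 = 0.0116 mol
Let x = n(CaCO3), y = n(MgCO3).
Titrant: 2x + 2y = 0.0116;  mass: 100.09x + 84.31y = 0.530
Solving, x = 2.64 × 10^-3 mol, y = 3.16 × 10^-3 mol
mass of CaCO3 = 2.64 × 10^-3 × 100.09 = 0.264 g
% CaCO3 = 0.264 / 0.530 × 100 = 49.8 %

49.8 %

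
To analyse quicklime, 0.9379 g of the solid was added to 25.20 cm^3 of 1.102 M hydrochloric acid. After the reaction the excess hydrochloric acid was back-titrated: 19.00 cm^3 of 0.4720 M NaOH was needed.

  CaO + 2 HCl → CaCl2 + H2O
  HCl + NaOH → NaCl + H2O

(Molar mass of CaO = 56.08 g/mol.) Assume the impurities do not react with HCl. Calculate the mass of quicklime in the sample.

n(HCl) added = 0.02520 × 1.102 = 0.02777 mol
n(NaOH) used in back-titration = 0.01900 × 0.4720 = 8.968 × 10^-3 mol
n(HCl) left over = 8.968 × 10^-3 mol (1:1 ratio)
n(HCl) consumed by analyte = 0.02777 − 8.968 × 10^-3 = 0.01880 mol
From the 1:2 ratio, n(CaO) = 1/2 × 0.01880 = 9.401 × 10^-3 mol
mass of CaO = 9.401 × 10^-3 × 56.08 = 0.5272 g

0.5272 g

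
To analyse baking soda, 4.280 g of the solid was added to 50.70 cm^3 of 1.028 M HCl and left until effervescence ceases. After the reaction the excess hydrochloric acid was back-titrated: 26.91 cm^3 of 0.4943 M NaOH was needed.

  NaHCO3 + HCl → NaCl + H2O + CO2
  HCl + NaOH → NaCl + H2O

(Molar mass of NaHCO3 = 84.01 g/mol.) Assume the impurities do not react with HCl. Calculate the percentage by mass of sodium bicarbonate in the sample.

76.19 %

n(HCl) added = 0.05070 × 1.028 = 0.05212 mol
n(NaOH) used in back-titration = 0.02691 × 0.4943 = 0.01330 mol
n(HCl) left over = 0.01330 mol (1:1 ratio)
n(HCl) consumed by analyte = 0.05212 − 0.01330 = 0.03882 mol
n(NaHCO3) = 0.03882 mol (1:1 ratio)
mass of NaHCO3 = 0.03882 × 84.01 = 3.261 g
% NaHCO3 = 3.261 / 4.280 × 100 = 76.19 %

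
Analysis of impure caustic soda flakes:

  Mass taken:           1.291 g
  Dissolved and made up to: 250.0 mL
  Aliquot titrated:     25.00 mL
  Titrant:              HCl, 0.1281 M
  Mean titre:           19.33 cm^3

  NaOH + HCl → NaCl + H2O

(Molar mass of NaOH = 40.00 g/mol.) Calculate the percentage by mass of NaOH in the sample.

n(HCl) per titration = 0.01933 × 0.1281 = 2.476 × 10^-3 mol
n(NaOH) in each aliquot = 2.476 × 10^-3 mol (1:1 ratio)
n(NaOH) in the whole flask = 2.476 × 10^-3 × 250.0/25.00 = 0.02476 mol
mass of NaOH = 0.02476 × 40.00 = 0.9905 g
% NaOH = 0.9905 / 1.291 × 100 = 76.72 %

76.72 %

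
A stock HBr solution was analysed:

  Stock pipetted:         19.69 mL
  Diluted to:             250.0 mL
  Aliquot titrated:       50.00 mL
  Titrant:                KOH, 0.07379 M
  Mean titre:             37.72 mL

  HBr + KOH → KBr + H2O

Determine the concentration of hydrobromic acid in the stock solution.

n(KOH) = 0.03772 × 0.07379 = 2.783 × 10^-3 mol
n(HBr) in the aliquot = 2.783 × 10^-3 mol (1:1 ratio)
[HBr]_dilute = 2.783 × 10^-3 / 0.05000 = 0.05567 mol/L
Dilution factor = 250.0 / 19.69 = 12.70
[HBr]_stock = 0.05567 × 12.70 = 0.7068 mol/L

0.7068 M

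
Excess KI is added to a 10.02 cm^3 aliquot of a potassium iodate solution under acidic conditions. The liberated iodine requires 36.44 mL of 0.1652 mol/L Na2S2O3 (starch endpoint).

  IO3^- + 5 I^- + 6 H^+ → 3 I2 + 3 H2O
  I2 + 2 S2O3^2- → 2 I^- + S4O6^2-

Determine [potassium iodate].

0.1001 mol/L

n(S2O3^2-) = 0.03644 × 0.1652 = 6.020 × 10^-3 mol
n(I2) = n(S2O3^2-)/2 = 3.010 × 10^-3 mol
From the 1:3 ratio, n(IO3^-) in the aliquot = 1/3 × 3.010 × 10^-3 = 1.003 × 10^-3 mol
[IO3^-] = 1.003 × 10^-3 / 0.01002 = 0.1001 mol/L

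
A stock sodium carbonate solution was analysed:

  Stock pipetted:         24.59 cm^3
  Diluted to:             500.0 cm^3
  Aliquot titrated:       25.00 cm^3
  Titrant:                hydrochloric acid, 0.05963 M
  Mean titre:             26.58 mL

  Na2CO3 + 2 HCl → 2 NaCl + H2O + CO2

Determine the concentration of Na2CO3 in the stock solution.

n(HCl) = 0.02658 × 0.05963 = 1.585 × 10^-3 mol
From the 1:2 ratio, n(Na2CO3) in the aliquot = 1/2 × 1.585 × 10^-3 = 7.925 × 10^-4 mol
[Na2CO3]_dilute = 7.925 × 10^-4 / 0.02500 = 0.03170 mol/L
Dilution factor = 500.0 / 24.59 = 20.33
[Na2CO3]_stock = 0.03170 × 20.33 = 0.6446 mol/L

0.6446 M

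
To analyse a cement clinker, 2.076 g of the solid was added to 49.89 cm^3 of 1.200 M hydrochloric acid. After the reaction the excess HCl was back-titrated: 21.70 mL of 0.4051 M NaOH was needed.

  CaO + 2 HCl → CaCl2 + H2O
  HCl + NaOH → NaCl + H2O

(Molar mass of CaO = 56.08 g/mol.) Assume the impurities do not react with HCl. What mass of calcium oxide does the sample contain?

1.432 g

n(HCl) added = 0.04989 × 1.200 = 0.05987 mol
n(NaOH) used in back-titration = 0.02170 × 0.4051 = 8.791 × 10^-3 mol
n(HCl) left over = 8.791 × 10^-3 mol (1:1 ratio)
n(HCl) consumed by analyte = 0.05987 − 8.791 × 10^-3 = 0.05108 mol
From the 1:2 ratio, n(CaO) = 1/2 × 0.05108 = 0.02554 mol
mass of CaO = 0.02554 × 56.08 = 1.432 g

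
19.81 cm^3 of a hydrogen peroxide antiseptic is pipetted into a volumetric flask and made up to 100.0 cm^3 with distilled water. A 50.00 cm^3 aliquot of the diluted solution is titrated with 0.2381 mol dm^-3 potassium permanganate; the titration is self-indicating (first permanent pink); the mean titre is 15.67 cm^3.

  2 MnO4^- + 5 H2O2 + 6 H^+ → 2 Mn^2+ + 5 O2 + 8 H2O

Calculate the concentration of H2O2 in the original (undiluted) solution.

n(KMnO4) = 0.01567 × 0.2381 = 3.731 × 10^-3 mol
From the 5:2 ratio, n(H2O2) in the aliquot = 5/2 × 3.731 × 10^-3 = 9.328 × 10^-3 mol
[H2O2]_dilute = 9.328 × 10^-3 / 0.05000 = 0.1866 mol/L
Dilution factor = 100.0 / 19.81 = 5.048
[H2O2]_stock = 0.1866 × 5.048 = 0.9417 mol/L

0.9417 mol/L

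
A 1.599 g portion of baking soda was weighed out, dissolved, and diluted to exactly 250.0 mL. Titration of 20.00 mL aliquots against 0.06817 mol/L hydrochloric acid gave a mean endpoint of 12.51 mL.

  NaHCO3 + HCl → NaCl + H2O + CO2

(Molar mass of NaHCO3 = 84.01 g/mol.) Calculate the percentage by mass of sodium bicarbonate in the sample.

56.01 %

n(HCl) per titration = 0.01251 × 0.06817 = 8.528 × 10^-4 mol
n(NaHCO3) in each aliquot = 8.528 × 10^-4 mol (1:1 ratio)
n(NaHCO3) in the whole flask = 8.528 × 10^-4 × 250.0/20.00 = 0.01066 mol
mass of NaHCO3 = 0.01066 × 84.01 = 0.8956 g
% NaHCO3 = 0.8956 / 1.599 × 100 = 56.01 %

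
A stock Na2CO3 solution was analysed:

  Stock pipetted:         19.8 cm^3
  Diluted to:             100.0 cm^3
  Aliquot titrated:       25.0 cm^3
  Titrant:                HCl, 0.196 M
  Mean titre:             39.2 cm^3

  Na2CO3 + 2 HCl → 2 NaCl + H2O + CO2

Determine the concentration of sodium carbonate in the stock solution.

0.776 M

n(HCl) = 0.0392 × 0.196 = 7.68 × 10^-3 mol
From the 1:2 ratio, n(Na2CO3) in the aliquot = 1/2 × 7.68 × 10^-3 = 3.84 × 10^-3 mol
[Na2CO3]_dilute = 3.84 × 10^-3 / 0.0250 = 0.154 mol/L
Dilution factor = 100.0 / 19.8 = 5.051
[Na2CO3]_stock = 0.154 × 5.051 = 0.776 mol/L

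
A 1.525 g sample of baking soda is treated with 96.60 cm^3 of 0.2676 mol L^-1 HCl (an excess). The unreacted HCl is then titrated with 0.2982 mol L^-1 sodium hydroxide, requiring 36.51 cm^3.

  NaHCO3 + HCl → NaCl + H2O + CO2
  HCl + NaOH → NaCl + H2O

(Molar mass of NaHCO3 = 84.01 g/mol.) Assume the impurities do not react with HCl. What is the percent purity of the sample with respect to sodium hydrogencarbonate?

n(HCl) added = 0.09660 × 0.2676 = 0.02585 mol
n(NaOH) used in back-titration = 0.03651 × 0.2982 = 0.01089 mol
n(HCl) left over = 0.01089 mol (1:1 ratio)
n(HCl) consumed by analyte = 0.02585 − 0.01089 = 0.01496 mol
n(NaHCO3) = 0.01496 mol (1:1 ratio)
mass of NaHCO3 = 0.01496 × 84.01 = 1.257 g
% NaHCO3 = 1.257 / 1.525 × 100 = 82.43 %

82.43 %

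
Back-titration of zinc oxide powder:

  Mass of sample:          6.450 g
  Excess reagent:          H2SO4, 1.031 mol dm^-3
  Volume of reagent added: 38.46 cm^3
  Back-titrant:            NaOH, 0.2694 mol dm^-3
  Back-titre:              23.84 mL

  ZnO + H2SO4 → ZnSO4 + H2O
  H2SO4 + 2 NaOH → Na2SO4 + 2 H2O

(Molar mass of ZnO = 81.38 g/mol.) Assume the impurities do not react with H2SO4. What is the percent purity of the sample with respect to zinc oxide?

n(H2SO4) added = 0.03846 × 1.031 = 0.03965 mol
n(NaOH) used in back-titration = 0.02384 × 0.2694 = 6.422 × 10^-3 mol
From the 1:2 ratio, n(H2SO4) left over = 1/2 × 6.422 × 10^-3 = 3.211 × 10^-3 mol
n(H2SO4) consumed by analyte = 0.03965 − 3.211 × 10^-3 = 0.03644 mol
n(ZnO) = 0.03644 mol (1:1 ratio)
mass of ZnO = 0.03644 × 81.38 = 2.966 g
% ZnO = 2.966 / 6.450 × 100 = 45.98 %

45.98 %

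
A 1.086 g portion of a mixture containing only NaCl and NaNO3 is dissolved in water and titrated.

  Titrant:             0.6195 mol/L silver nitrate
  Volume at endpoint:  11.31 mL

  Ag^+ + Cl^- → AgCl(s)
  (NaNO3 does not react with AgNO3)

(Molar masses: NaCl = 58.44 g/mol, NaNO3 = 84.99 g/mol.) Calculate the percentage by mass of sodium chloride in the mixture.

37.70 %

n(AgNO3) = 0.01131 × 0.6195 = 7.007 × 10^-3 mol
Let x = n(NaCl), y = n(NaNO3).
Titrant: 1x = 7.007 × 10^-3;  mass: 58.44x + 84.99y = 1.086
Solving, x = 7.007 × 10^-3 mol, y = 7.960 × 10^-3 mol
mass of NaCl = 7.007 × 10^-3 × 58.44 = 0.4095 g
% NaCl = 0.4095 / 1.086 × 100 = 37.70 %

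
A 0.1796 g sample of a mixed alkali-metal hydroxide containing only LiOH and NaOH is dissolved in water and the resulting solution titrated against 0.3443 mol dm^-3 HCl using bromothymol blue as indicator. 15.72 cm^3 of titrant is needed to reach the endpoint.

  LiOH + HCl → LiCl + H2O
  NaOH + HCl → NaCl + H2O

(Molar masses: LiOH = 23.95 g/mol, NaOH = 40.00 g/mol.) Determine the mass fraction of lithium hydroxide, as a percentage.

30.66 %

n(HCl) = 0.01572 × 0.3443 = 5.412 × 10^-3 mol
Let x = n(LiOH), y = n(NaOH).
Titrant: 1x + 1y = 5.412 × 10^-3;  mass: 23.95x + 40.00y = 0.1796
Solving, x = 2.299 × 10^-3 mol, y = 3.114 × 10^-3 mol
mass of LiOH = 2.299 × 10^-3 × 23.95 = 0.05506 g
% LiOH = 0.05506 / 0.1796 × 100 = 30.66 %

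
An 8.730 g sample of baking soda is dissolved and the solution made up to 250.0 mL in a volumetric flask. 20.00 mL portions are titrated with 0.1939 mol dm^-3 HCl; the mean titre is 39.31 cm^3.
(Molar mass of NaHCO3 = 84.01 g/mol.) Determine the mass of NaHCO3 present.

8.004 g

NaHCO3 + HCl → NaCl + H2O + CO2
n(HCl) per titration = 0.03931 × 0.1939 = 7.622 × 10^-3 mol
n(NaHCO3) in each aliquot = 7.622 × 10^-3 mol (1:1 ratio)
n(NaHCO3) in the whole flask = 7.622 × 10^-3 × 250.0/20.00 = 0.09528 mol
mass of NaHCO3 = 0.09528 × 84.01 = 8.004 g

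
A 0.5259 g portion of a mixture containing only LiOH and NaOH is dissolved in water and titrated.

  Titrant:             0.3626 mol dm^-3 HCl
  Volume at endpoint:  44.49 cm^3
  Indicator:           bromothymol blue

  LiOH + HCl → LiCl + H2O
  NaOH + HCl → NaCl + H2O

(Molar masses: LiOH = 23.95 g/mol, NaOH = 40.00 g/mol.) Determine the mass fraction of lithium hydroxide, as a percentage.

n(HCl) = 0.04449 × 0.3626 = 0.01613 mol
Let x = n(LiOH), y = n(NaOH).
Titrant: 1x + 1y = 0.01613;  mass: 23.95x + 40.00y = 0.5259
Solving, x = 7.438 × 10^-3 mol, y = 8.694 × 10^-3 mol
mass of LiOH = 7.438 × 10^-3 × 23.95 = 0.1781 g
% LiOH = 0.1781 / 0.5259 × 100 = 33.87 %

33.87 %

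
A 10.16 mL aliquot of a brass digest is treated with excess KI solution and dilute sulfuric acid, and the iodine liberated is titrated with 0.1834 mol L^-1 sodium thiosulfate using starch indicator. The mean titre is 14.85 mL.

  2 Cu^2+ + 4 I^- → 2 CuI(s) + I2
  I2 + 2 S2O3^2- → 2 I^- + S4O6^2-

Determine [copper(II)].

0.2681 mol/L

n(S2O3^2-) = 0.01485 × 0.1834 = 2.723 × 10^-3 mol
n(I2) = n(S2O3^2-)/2 = 1.362 × 10^-3 mol
From the 2:1 ratio, n(Cu2+) in the aliquot = 2/1 × 1.362 × 10^-3 = 2.723 × 10^-3 mol
[Cu2+] = 2.723 × 10^-3 / 0.01016 = 0.2681 mol/L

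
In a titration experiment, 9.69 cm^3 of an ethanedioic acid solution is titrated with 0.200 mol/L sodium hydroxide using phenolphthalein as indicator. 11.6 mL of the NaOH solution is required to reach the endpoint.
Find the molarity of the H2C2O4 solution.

0.120 mol/L

H2C2O4 + 2 NaOH → Na2C2O4 + 2 H2O
n(NaOH) = 0.0116 L × 0.200 mol/L = 2.32 × 10^-3 mol
From the 1:2 mole ratio, n(H2C2O4) = 1/2 × 2.32 × 10^-3 = 1.16 × 10^-3 mol
[H2C2O4] = 1.16 × 10^-3 mol / 0.00969 L = 0.120 mol/L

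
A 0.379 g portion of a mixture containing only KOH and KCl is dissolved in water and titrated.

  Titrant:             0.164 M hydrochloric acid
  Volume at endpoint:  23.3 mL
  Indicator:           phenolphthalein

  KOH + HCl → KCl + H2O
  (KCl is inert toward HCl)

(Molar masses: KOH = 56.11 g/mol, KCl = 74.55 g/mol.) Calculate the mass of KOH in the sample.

0.214 g

n(HCl) = 0.0233 × 0.164 = 3.82 × 10^-3 mol
Let x = n(KOH), y = n(KCl).
Titrant: 1x = 3.82 × 10^-3;  mass: 56.11x + 74.55y = 0.379
Solving, x = 3.82 × 10^-3 mol, y = 2.21 × 10^-3 mol
mass of KOH = 3.82 × 10^-3 × 56.11 = 0.214 g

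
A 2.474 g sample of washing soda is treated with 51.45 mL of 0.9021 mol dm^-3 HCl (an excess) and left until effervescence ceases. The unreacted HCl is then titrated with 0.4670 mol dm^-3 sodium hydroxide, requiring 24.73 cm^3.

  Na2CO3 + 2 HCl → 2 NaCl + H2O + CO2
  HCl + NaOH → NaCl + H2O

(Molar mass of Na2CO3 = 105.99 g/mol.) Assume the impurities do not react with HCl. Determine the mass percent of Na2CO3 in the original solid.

74.68 %

n(HCl) added = 0.05145 × 0.9021 = 0.04641 mol
n(NaOH) used in back-titration = 0.02473 × 0.4670 = 0.01155 mol
n(HCl) left over = 0.01155 mol (1:1 ratio)
n(HCl) consumed by analyte = 0.04641 − 0.01155 = 0.03486 mol
From the 1:2 ratio, n(Na2CO3) = 1/2 × 0.03486 = 0.01743 mol
mass of Na2CO3 = 0.01743 × 105.99 = 1.848 g
% Na2CO3 = 1.848 / 2.474 × 100 = 74.68 %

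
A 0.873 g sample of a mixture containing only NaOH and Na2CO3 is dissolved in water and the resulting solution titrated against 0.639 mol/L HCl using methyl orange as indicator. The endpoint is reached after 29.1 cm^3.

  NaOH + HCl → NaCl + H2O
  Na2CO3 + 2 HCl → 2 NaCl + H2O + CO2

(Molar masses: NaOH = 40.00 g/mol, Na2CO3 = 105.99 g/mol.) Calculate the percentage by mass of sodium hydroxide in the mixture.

39.6 %

n(HCl) = 0.0291 × 0.639 = 0.0186 mol
Let x = n(NaOH), y = n(Na2CO3).
Titrant: 1x + 2y = 0.0186;  mass: 40.00x + 105.99y = 0.873
Solving, x = 8.65 × 10^-3 mol, y = 4.97 × 10^-3 mol
mass of NaOH = 8.65 × 10^-3 × 40.00 = 0.346 g
% NaOH = 0.346 / 0.873 × 100 = 39.6 %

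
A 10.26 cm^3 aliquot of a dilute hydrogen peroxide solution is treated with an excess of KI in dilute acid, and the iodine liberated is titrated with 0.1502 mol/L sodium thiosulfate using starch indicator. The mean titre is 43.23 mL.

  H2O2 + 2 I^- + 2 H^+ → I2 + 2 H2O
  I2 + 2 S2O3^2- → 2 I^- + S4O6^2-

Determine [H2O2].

n(S2O3^2-) = 0.04323 × 0.1502 = 6.493 × 10^-3 mol
n(I2) = n(S2O3^2-)/2 = 3.247 × 10^-3 mol
n(H2O2) in the aliquot = 3.247 × 10^-3 mol (1:1 ratio)
[H2O2] = 3.247 × 10^-3 / 0.01026 = 0.3164 mol/L

0.3164 mol/L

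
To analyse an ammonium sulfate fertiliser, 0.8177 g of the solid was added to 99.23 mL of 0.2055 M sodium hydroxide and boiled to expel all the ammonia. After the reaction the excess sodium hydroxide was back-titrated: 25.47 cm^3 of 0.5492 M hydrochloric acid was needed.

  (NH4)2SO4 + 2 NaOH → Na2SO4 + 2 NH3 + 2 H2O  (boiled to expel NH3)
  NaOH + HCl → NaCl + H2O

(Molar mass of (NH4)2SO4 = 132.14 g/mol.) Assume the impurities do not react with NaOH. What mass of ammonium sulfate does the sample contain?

n(NaOH) added = 0.09923 × 0.2055 = 0.02039 mol
n(HCl) used in back-titration = 0.02547 × 0.5492 = 0.01399 mol
n(NaOH) left over = 0.01399 mol (1:1 ratio)
n(NaOH) consumed by analyte = 0.02039 − 0.01399 = 6.404 × 10^-3 mol
From the 1:2 ratio, n((NH4)2SO4) = 1/2 × 6.404 × 10^-3 = 3.202 × 10^-3 mol
mass of (NH4)2SO4 = 3.202 × 10^-3 × 132.14 = 0.4231 g

0.4231 g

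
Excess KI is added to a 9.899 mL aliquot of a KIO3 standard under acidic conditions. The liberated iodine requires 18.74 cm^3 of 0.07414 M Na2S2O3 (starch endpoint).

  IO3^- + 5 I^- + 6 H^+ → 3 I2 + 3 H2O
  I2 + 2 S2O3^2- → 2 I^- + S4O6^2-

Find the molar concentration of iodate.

0.02339 M

n(S2O3^2-) = 0.01874 × 0.07414 = 1.389 × 10^-3 mol
n(I2) = n(S2O3^2-)/2 = 6.947 × 10^-4 mol
From the 1:3 ratio, n(IO3^-) in the aliquot = 1/3 × 6.947 × 10^-4 = 2.316 × 10^-4 mol
[IO3^-] = 2.316 × 10^-4 / 0.009899 = 0.02339 mol/L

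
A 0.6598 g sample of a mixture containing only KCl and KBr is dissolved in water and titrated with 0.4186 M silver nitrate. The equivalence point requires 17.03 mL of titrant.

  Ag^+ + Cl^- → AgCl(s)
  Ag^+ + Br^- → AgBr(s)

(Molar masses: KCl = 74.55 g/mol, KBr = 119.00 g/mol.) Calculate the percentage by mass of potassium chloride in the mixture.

n(AgNO3) = 0.01703 × 0.4186 = 7.129 × 10^-3 mol
Let x = n(KCl), y = n(KBr).
Titrant: 1x + 1y = 7.129 × 10^-3;  mass: 74.55x + 119.00y = 0.6598
Solving, x = 4.241 × 10^-3 mol, y = 2.888 × 10^-3 mol
mass of KCl = 4.241 × 10^-3 × 74.55 = 0.3162 g
% KCl = 0.3162 / 0.6598 × 100 = 47.92 %

47.92 %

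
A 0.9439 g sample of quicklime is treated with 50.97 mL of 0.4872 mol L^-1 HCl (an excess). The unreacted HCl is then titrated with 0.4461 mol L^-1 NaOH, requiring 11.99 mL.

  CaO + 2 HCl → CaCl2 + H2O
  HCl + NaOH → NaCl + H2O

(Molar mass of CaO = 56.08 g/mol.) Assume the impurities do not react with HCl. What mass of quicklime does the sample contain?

0.5463 g

n(HCl) added = 0.05097 × 0.4872 = 0.02483 mol
n(NaOH) used in back-titration = 0.01199 × 0.4461 = 5.349 × 10^-3 mol
n(HCl) left over = 5.349 × 10^-3 mol (1:1 ratio)
n(HCl) consumed by analyte = 0.02483 − 5.349 × 10^-3 = 0.01948 mol
From the 1:2 ratio, n(CaO) = 1/2 × 0.01948 = 9.742 × 10^-3 mol
mass of CaO = 9.742 × 10^-3 × 56.08 = 0.5463 g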